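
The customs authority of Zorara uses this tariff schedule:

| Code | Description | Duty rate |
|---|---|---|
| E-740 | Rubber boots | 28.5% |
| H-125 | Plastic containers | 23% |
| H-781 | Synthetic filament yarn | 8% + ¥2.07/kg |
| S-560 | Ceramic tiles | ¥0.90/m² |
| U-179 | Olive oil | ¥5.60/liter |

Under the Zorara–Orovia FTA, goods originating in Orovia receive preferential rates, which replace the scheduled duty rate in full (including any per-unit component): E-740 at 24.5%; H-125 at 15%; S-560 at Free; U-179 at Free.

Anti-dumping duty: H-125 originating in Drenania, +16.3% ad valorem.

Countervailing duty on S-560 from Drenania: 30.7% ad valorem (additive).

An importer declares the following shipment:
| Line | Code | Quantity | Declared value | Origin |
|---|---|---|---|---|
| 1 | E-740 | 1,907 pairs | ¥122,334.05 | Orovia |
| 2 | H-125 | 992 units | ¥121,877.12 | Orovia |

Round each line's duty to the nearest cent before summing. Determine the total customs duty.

¥48,253.41

Line 1 (E-740, Orovia, 1,907 pairs, ¥122,334.05):
Base rate for E-740 is 28.5%.
Origin Orovia qualifies under the Zorara–Orovia agreement and E-740 is covered: preferential rate 24.5% applies instead.
Duty = ¥122,334.05 × 24.5% = ¥29,971.84.
Line 2 (H-125, Orovia, 992 units, ¥121,877.12):
Base rate for H-125 is 23%.
Origin Orovia qualifies under the Zorara–Orovia agreement and H-125 is covered: preferential rate 15% applies instead.
The additional-duty order on H-125 targets Drenania, not Orovia; it does not apply.
Duty = ¥121,877.12 × 15% = ¥18,281.57.
Total = ¥29,971.84 + ¥18,281.57 = ¥48,253.41.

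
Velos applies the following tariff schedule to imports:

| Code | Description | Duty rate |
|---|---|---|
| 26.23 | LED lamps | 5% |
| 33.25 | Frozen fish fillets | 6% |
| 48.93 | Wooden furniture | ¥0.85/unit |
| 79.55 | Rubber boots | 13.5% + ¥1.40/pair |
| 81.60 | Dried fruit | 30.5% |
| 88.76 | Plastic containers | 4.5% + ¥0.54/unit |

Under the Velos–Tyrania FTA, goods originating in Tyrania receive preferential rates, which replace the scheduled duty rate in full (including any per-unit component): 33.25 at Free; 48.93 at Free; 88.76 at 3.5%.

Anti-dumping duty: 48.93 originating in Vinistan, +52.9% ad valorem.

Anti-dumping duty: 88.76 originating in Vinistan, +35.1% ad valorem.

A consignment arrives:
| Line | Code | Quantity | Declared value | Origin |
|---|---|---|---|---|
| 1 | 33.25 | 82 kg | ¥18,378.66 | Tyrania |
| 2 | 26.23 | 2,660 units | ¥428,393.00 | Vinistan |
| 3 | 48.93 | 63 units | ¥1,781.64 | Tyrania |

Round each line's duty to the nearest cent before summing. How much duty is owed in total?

¥21,419.65

Line 1 (33.25, Tyrania, 82 kg, ¥18,378.66):
Base rate for 33.25 is 6%.
Origin Tyrania qualifies under the Velos–Tyrania agreement and 33.25 is covered: preferential rate Free applies instead.
Duty = ¥18,378.66 × 0% = ¥0.00.
Line 2 (26.23, Vinistan, 2,660 units, ¥428,393.00):
Base rate for 26.23 is 5%.
Duty = ¥428,393.00 × 5% = ¥21,419.65.
Line 3 (48.93, Tyrania, 63 units, ¥1,781.64):
Base rate for 48.93 is ¥0.85/unit.
Origin Tyrania qualifies under the Velos–Tyrania agreement and 48.93 is covered: preferential rate Free applies instead.
The additional-duty order on 48.93 targets Vinistan, not Tyrania; it does not apply.
Duty = ¥1,781.64 × 0% = ¥0.00.
Total = ¥0.00 + ¥21,419.65 + ¥0.00 = ¥21,419.65.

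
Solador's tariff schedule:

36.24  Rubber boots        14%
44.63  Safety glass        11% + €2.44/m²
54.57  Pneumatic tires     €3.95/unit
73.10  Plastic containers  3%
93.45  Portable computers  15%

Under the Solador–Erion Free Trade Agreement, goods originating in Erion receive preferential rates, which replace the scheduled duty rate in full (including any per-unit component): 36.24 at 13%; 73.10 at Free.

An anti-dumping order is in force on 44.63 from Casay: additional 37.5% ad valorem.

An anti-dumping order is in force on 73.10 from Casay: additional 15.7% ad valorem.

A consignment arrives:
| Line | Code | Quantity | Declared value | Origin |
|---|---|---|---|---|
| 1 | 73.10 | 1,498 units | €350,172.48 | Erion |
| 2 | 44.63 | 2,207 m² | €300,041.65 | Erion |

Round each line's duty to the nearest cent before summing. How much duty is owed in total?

Line 1 (73.10, Erion, 1,498 units, €350,172.48):
Base rate for 73.10 is 3%.
Origin Erion qualifies under the Solador–Erion agreement and 73.10 is covered: preferential rate Free applies instead.
The additional-duty order on 73.10 targets Casay, not Erion; it does not apply.
Duty = €350,172.48 × 0% = €0.00.
Line 2 (44.63, Erion, 2,207 m², €300,041.65):
Base rate for 44.63 is 11% + €2.44/m².
Origin Erion is the FTA partner but 44.63 is not on the preference list; base rate stands.
The additional-duty order on 44.63 targets Casay, not Erion; it does not apply.
Duty = €300,041.65 × 11% + 2,207 × €2.44 = €38,389.66.
Total = €0.00 + €38,389.66 = €38,389.66.

€38,389.66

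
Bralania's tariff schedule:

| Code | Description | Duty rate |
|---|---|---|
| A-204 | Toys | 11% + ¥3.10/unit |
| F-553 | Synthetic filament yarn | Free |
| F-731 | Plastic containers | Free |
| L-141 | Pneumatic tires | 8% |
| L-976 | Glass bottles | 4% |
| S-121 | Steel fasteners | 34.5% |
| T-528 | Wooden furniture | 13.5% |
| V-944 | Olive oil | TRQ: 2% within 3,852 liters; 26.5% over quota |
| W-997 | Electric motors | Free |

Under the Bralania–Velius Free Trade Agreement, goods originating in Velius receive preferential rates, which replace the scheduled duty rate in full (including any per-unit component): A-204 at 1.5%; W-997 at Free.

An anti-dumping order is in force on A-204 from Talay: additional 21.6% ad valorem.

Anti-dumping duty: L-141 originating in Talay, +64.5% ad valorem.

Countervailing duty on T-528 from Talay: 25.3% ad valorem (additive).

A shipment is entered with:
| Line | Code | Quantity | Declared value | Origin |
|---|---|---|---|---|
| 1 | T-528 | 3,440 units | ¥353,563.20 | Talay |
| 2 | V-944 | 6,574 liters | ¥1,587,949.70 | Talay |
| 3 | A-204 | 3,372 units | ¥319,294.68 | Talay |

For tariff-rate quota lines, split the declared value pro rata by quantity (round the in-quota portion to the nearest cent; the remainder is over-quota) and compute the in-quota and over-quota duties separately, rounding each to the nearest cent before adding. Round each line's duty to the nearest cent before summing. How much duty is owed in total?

Line 1 (T-528, Talay, 3,440 units, ¥353,563.20):
Base rate for T-528 is 13.5%.
Additional duty on T-528 from Talay: +25.3%. Applied ad valorem rate: 13.5% + 25.3% = 38.8%.
Duty = ¥353,563.20 × 38.8% = ¥137,182.52.
Line 2 (V-944, Talay, 6,574 liters, ¥1,587,949.70):
Code V-944 is under a tariff-rate quota (threshold 3,852 liters). In-quota: 3,852 liters at 2%; over-quota: 2,722 liters at 26.5%.
Pro-rata value split: in-quota = ¥1,587,949.70 × 3,852/6,574 = ¥930,450.60; over-quota = ¥1,587,949.70 − ¥930,450.60 = ¥657,499.10.
In-quota duty = ¥930,450.60 × 2% = ¥18,609.01. Over-quota duty = ¥657,499.10 × 26.5% = ¥174,237.26.
Line duty = ¥18,609.01 + ¥174,237.26 = ¥192,846.27.
Line 3 (A-204, Talay, 3,372 units, ¥319,294.68):
Base rate for A-204 is 11% + ¥3.10/unit.
A-204 has an FTA preferential rate, but origin Talay is not Velius; base rate stands.
Additional duty on A-204 from Talay: +21.6%. Applied ad valorem rate: 11% + 21.6% = 32.6%.
Duty = ¥319,294.68 × 32.6% + 3,372 × ¥3.10 = ¥114,543.27.
Total = ¥137,182.52 + ¥192,846.27 + ¥114,543.27 = ¥444,572.06.

¥444,572.06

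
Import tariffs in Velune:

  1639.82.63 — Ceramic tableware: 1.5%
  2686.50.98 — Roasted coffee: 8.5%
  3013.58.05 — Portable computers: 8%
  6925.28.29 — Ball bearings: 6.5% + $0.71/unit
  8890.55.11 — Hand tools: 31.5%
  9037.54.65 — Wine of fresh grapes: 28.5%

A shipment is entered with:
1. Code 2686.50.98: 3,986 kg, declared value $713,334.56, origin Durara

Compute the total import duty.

$60,633.44

Line 1 (2686.50.98, Durara, 3,986 kg, $713,334.56):
Base rate for 2686.50.98 is 8.5%.
Duty = $713,334.56 × 8.5% = $60,633.44.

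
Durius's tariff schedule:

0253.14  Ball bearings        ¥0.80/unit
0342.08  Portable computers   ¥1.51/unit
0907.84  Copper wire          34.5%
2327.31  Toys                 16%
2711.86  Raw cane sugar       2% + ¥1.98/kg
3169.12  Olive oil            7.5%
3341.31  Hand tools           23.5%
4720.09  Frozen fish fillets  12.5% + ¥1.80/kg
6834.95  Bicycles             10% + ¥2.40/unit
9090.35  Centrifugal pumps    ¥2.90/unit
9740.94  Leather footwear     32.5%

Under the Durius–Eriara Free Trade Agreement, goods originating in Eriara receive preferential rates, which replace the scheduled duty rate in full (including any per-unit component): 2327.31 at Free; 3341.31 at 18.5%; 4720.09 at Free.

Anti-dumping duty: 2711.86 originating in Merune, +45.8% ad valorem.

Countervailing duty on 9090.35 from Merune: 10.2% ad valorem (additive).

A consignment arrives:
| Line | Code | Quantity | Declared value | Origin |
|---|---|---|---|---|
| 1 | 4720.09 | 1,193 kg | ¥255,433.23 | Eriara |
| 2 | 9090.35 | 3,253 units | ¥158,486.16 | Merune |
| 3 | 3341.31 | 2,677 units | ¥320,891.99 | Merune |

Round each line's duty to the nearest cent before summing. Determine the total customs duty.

¥101,008.91

Line 1 (4720.09, Eriara, 1,193 kg, ¥255,433.23):
Base rate for 4720.09 is 12.5% + ¥1.80/kg.
Origin Eriara qualifies under the Durius–Eriara agreement and 4720.09 is covered: preferential rate Free applies instead.
Duty = ¥255,433.23 × 0% = ¥0.00.
Line 2 (9090.35, Merune, 3,253 units, ¥158,486.16):
Base rate for 9090.35 is ¥2.90/unit.
Additional duty on 9090.35 from Merune: +10.2% ad valorem. Applied ad valorem rate = 10.2%.
Duty = ¥158,486.16 × 10.2% + 3,253 × ¥2.90 = ¥25,599.29.
Line 3 (3341.31, Merune, 2,677 units, ¥320,891.99):
Base rate for 3341.31 is 23.5%.
3341.31 has an FTA preferential rate, but origin Merune is not Eriara; base rate stands.
Duty = ¥320,891.99 × 23.5% = ¥75,409.62.
Total = ¥0.00 + ¥25,599.29 + ¥75,409.62 = ¥101,008.91.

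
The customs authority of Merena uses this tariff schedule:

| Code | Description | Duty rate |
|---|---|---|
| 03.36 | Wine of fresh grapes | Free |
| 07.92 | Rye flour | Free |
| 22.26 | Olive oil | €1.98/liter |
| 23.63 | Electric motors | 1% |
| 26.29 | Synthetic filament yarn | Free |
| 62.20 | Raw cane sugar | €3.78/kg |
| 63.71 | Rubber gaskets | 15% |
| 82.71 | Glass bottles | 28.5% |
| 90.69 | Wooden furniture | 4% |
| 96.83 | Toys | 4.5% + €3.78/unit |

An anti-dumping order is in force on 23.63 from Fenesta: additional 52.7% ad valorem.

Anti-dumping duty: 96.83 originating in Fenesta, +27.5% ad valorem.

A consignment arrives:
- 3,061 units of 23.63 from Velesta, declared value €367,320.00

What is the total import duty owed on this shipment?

€3,673.20

Line 1 (23.63, Velesta, 3,061 units, €367,320.00):
Base rate for 23.63 is 1%.
The additional-duty order on 23.63 targets Fenesta, not Velesta; it does not apply.
Duty = €367,320.00 × 1% = €3,673.20.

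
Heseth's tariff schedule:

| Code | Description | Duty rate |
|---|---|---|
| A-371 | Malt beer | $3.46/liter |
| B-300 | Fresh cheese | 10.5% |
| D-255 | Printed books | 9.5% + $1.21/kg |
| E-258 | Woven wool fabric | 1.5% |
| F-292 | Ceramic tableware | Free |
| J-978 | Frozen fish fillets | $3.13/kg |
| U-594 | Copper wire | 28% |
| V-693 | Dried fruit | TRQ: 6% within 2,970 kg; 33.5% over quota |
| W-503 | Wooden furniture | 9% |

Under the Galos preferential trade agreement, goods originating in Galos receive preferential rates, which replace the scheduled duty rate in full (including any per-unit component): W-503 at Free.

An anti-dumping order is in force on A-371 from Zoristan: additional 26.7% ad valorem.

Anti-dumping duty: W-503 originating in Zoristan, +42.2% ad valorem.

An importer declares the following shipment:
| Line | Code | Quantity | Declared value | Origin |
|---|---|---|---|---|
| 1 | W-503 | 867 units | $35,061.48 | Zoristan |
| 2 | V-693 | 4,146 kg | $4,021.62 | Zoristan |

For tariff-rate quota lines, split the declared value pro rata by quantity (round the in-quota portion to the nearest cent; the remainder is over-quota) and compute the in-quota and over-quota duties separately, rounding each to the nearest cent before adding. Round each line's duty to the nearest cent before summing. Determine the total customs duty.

Line 1 (W-503, Zoristan, 867 units, $35,061.48):
Base rate for W-503 is 9%.
W-503 has an FTA preferential rate, but origin Zoristan is not Galos; base rate stands.
Additional duty on W-503 from Zoristan: +42.2%. Applied ad valorem rate: 9% + 42.2% = 51.2%.
Duty = $35,061.48 × 51.2% = $17,951.48.
Line 2 (V-693, Zoristan, 4,146 kg, $4,021.62):
Code V-693 is under a tariff-rate quota (threshold 2,970 kg). In-quota: 2,970 kg at 6%; over-quota: 1,176 kg at 33.5%.
Pro-rata value split: in-quota = $4,021.62 × 2,970/4,146 = $2,880.90; over-quota = $4,021.62 − $2,880.90 = $1,140.72.
In-quota duty = $2,880.90 × 6% = $172.85. Over-quota duty = $1,140.72 × 33.5% = $382.14.
Line duty = $172.85 + $382.14 = $554.99.
Total = $17,951.48 + $554.99 = $18,506.47.

$18,506.47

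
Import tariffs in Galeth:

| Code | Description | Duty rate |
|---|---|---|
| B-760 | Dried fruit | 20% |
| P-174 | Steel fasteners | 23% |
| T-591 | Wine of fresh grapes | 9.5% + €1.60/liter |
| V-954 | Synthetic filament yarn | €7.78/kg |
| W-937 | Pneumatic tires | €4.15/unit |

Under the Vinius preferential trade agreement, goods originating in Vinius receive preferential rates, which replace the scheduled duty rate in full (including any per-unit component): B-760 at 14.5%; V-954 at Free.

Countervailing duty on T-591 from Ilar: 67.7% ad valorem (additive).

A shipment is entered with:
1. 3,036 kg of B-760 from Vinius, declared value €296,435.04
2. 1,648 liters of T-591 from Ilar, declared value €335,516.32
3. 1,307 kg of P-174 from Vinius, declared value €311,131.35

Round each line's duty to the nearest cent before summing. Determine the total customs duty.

€376,198.69

Line 1 (B-760, Vinius, 3,036 kg, €296,435.04):
Base rate for B-760 is 20%.
Origin Vinius qualifies under the Galeth–Vinius agreement and B-760 is covered: preferential rate 14.5% applies instead.
Duty = €296,435.04 × 14.5% = €42,983.08.
Line 2 (T-591, Ilar, 1,648 liters, €335,516.32):
Base rate for T-591 is 9.5% + €1.60/liter.
Additional duty on T-591 from Ilar: +67.7%. Applied ad valorem rate: 9.5% + 67.7% = 77.2%.
Duty = €335,516.32 × 77.2% + 1,648 × €1.60 = €261,655.40.
Line 3 (P-174, Vinius, 1,307 kg, €311,131.35):
Base rate for P-174 is 23%.
Origin Vinius is the FTA partner but P-174 is not on the preference list; base rate stands.
Duty = €311,131.35 × 23% = €71,560.21.
Total = €42,983.08 + €261,655.40 + €71,560.21 = €376,198.69.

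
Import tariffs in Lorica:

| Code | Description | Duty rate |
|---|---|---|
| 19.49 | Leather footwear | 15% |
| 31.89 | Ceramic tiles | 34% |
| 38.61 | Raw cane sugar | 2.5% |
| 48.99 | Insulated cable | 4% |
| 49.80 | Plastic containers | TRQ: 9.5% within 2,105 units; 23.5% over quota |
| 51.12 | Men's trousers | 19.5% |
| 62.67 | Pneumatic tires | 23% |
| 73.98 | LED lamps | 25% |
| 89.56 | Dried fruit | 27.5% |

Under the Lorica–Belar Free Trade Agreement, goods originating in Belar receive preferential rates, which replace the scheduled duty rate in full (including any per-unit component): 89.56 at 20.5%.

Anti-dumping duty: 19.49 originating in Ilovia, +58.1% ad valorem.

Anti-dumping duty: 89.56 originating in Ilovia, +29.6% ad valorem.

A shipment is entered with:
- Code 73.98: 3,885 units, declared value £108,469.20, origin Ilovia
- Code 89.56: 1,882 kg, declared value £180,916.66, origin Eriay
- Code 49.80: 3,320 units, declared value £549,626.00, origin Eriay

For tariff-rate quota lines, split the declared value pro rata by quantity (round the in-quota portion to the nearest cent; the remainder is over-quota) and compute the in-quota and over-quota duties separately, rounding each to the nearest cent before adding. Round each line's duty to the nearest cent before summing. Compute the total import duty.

Line 1 (73.98, Ilovia, 3,885 units, £108,469.20):
Base rate for 73.98 is 25%.
Duty = £108,469.20 × 25% = £27,117.30.
Line 2 (89.56, Eriay, 1,882 kg, £180,916.66):
Base rate for 89.56 is 27.5%.
89.56 has an FTA preferential rate, but origin Eriay is not Belar; base rate stands.
The additional-duty order on 89.56 targets Ilovia, not Eriay; it does not apply.
Duty = £180,916.66 × 27.5% = £49,752.08.
Line 3 (49.80, Eriay, 3,320 units, £549,626.00):
Code 49.80 is under a tariff-rate quota (threshold 2,105 units). In-quota: 2,105 units at 9.5%; over-quota: 1,215 units at 23.5%.
Pro-rata value split: in-quota = £549,626.00 × 2,105/3,320 = £348,482.75; over-quota = £549,626.00 − £348,482.75 = £201,143.25.
In-quota duty = £348,482.75 × 9.5% = £33,105.86. Over-quota duty = £201,143.25 × 23.5% = £47,268.66.
Line duty = £33,105.86 + £47,268.66 = £80,374.52.
Total = £27,117.30 + £49,752.08 + £80,374.52 = £157,243.90.

£157,243.90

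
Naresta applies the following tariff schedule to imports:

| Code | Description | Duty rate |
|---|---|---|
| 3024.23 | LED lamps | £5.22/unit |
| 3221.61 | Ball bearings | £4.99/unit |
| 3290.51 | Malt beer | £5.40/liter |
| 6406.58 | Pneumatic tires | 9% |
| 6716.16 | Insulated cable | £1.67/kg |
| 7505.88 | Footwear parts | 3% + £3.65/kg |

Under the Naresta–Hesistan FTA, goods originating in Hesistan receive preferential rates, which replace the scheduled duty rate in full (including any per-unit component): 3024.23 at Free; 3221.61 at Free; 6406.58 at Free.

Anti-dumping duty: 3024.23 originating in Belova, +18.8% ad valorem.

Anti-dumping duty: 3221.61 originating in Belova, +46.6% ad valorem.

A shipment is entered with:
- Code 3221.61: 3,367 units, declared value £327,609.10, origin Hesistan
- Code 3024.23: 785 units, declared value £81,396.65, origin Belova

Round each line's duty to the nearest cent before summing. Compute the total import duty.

£19,400.27

Line 1 (3221.61, Hesistan, 3,367 units, £327,609.10):
Base rate for 3221.61 is £4.99/unit.
Origin Hesistan qualifies under the Naresta–Hesistan agreement and 3221.61 is covered: preferential rate Free applies instead.
The additional-duty order on 3221.61 targets Belova, not Hesistan; it does not apply.
Duty = £327,609.10 × 0% = £0.00.
Line 2 (3024.23, Belova, 785 units, £81,396.65):
Base rate for 3024.23 is £5.22/unit.
3024.23 has an FTA preferential rate, but origin Belova is not Hesistan; base rate stands.
Additional duty on 3024.23 from Belova: +18.8% ad valorem. Applied ad valorem rate = 18.8%.
Duty = £81,396.65 × 18.8% + 785 × £5.22 = £19,400.27.
Total = £0.00 + £19,400.27 = £19,400.27.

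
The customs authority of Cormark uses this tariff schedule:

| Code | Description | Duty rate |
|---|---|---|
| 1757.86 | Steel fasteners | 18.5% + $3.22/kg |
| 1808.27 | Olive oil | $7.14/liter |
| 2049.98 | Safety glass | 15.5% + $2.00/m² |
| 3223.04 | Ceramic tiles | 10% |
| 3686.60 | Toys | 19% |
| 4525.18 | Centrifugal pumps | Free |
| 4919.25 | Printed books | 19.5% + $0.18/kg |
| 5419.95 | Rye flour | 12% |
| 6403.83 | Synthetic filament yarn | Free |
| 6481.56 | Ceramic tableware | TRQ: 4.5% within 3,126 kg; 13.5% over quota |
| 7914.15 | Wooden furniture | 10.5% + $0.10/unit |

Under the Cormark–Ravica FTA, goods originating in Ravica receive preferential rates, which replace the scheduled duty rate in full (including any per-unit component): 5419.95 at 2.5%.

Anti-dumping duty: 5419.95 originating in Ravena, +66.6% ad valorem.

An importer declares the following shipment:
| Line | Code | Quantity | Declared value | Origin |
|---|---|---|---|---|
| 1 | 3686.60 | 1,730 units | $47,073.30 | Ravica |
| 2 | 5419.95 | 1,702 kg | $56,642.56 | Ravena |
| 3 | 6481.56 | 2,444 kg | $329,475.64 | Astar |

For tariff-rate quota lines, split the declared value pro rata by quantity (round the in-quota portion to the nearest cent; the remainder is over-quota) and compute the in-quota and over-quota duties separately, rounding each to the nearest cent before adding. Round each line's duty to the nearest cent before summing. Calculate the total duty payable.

$68,291.38

Line 1 (3686.60, Ravica, 1,730 units, $47,073.30):
Base rate for 3686.60 is 19%.
Origin Ravica is the FTA partner but 3686.60 is not on the preference list; base rate stands.
Duty = $47,073.30 × 19% = $8,943.93.
Line 2 (5419.95, Ravena, 1,702 kg, $56,642.56):
Base rate for 5419.95 is 12%.
5419.95 has an FTA preferential rate, but origin Ravena is not Ravica; base rate stands.
Additional duty on 5419.95 from Ravena: +66.6%. Applied ad valorem rate: 12% + 66.6% = 78.6%.
Duty = $56,642.56 × 78.6% = $44,521.05.
Line 3 (6481.56, Astar, 2,444 kg, $329,475.64):
Code 6481.56 is under a tariff-rate quota (threshold 3,126 kg). Quantity 2,444 kg is within the quota, so the in-quota rate 4.5% applies to the full value.
Duty = $329,475.64 × 4.5% = $14,826.40.
Total = $8,943.93 + $44,521.05 + $14,826.40 = $68,291.38.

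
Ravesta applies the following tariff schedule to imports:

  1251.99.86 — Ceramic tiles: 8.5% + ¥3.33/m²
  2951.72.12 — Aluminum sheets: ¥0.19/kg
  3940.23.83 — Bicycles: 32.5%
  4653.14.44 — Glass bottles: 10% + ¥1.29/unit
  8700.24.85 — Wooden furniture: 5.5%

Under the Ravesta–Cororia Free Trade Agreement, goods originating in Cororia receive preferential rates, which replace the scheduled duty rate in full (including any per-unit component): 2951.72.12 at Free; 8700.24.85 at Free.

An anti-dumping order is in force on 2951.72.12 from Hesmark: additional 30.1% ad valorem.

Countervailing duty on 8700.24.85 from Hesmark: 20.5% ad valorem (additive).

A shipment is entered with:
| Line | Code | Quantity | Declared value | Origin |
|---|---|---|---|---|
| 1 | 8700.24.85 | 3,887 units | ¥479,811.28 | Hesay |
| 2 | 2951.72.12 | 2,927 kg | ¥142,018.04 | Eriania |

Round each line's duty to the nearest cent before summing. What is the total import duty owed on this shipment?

¥26,945.75

Line 1 (8700.24.85, Hesay, 3,887 units, ¥479,811.28):
Base rate for 8700.24.85 is 5.5%.
8700.24.85 has an FTA preferential rate, but origin Hesay is not Cororia; base rate stands.
The additional-duty order on 8700.24.85 targets Hesmark, not Hesay; it does not apply.
Duty = ¥479,811.28 × 5.5% = ¥26,389.62.
Line 2 (2951.72.12, Eriania, 2,927 kg, ¥142,018.04):
Base rate for 2951.72.12 is ¥0.19/kg.
2951.72.12 has an FTA preferential rate, but origin Eriania is not Cororia; base rate stands.
The additional-duty order on 2951.72.12 targets Hesmark, not Eriania; it does not apply.
Duty = 2,927 × ¥0.19 = ¥556.13.
Total = ¥26,389.62 + ¥556.13 = ¥26,945.75.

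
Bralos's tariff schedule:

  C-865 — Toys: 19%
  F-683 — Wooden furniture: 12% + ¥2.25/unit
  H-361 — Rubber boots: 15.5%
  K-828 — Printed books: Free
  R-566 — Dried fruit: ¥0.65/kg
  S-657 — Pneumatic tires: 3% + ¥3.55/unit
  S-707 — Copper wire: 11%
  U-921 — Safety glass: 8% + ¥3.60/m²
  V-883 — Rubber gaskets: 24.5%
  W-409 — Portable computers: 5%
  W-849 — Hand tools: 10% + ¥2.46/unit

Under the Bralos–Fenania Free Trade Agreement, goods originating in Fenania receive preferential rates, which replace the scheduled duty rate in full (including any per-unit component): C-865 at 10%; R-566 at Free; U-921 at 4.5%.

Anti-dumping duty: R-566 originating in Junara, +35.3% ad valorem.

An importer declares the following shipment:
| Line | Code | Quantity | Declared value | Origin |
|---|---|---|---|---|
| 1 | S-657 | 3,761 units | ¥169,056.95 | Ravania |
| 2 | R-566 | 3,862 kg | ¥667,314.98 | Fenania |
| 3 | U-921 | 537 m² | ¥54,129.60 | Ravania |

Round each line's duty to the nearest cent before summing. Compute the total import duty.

¥24,686.83

Line 1 (S-657, Ravania, 3,761 units, ¥169,056.95):
Base rate for S-657 is 3% + ¥3.55/unit.
Duty = ¥169,056.95 × 3% + 3,761 × ¥3.55 = ¥18,423.26.
Line 2 (R-566, Fenania, 3,862 kg, ¥667,314.98):
Base rate for R-566 is ¥0.65/kg.
Origin Fenania qualifies under the Bralos–Fenania agreement and R-566 is covered: preferential rate Free applies instead.
The additional-duty order on R-566 targets Junara, not Fenania; it does not apply.
Duty = ¥667,314.98 × 0% = ¥0.00.
Line 3 (U-921, Ravania, 537 m², ¥54,129.60):
Base rate for U-921 is 8% + ¥3.60/m².
U-921 has an FTA preferential rate, but origin Ravania is not Fenania; base rate stands.
Duty = ¥54,129.60 × 8% + 537 × ¥3.60 = ¥6,263.57.
Total = ¥18,423.26 + ¥0.00 + ¥6,263.57 = ¥24,686.83.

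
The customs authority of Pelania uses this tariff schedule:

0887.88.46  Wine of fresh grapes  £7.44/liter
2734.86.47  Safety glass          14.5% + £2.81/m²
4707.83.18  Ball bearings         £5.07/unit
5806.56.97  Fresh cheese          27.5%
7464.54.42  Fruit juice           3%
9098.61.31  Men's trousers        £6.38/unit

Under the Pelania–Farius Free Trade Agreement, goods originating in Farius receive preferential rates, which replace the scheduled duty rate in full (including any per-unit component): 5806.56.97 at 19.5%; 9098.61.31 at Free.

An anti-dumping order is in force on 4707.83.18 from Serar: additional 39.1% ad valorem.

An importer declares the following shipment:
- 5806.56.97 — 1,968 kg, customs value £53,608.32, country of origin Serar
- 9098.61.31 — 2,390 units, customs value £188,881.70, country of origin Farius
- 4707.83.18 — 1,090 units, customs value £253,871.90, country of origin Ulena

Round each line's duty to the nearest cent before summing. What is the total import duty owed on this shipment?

Line 1 (5806.56.97, Serar, 1,968 kg, £53,608.32):
Base rate for 5806.56.97 is 27.5%.
5806.56.97 has an FTA preferential rate, but origin Serar is not Farius; base rate stands.
Duty = £53,608.32 × 27.5% = £14,742.29.
Line 2 (9098.61.31, Farius, 2,390 units, £188,881.70):
Base rate for 9098.61.31 is £6.38/unit.
Origin Farius qualifies under the Pelania–Farius agreement and 9098.61.31 is covered: preferential rate Free applies instead.
Duty = £188,881.70 × 0% = £0.00.
Line 3 (4707.83.18, Ulena, 1,090 units, £253,871.90):
Base rate for 4707.83.18 is £5.07/unit.
The additional-duty order on 4707.83.18 targets Serar, not Ulena; it does not apply.
Duty = 1,090 × £5.07 = £5,526.30.
Total = £14,742.29 + £0.00 + £5,526.30 = £20,268.59.

£20,268.59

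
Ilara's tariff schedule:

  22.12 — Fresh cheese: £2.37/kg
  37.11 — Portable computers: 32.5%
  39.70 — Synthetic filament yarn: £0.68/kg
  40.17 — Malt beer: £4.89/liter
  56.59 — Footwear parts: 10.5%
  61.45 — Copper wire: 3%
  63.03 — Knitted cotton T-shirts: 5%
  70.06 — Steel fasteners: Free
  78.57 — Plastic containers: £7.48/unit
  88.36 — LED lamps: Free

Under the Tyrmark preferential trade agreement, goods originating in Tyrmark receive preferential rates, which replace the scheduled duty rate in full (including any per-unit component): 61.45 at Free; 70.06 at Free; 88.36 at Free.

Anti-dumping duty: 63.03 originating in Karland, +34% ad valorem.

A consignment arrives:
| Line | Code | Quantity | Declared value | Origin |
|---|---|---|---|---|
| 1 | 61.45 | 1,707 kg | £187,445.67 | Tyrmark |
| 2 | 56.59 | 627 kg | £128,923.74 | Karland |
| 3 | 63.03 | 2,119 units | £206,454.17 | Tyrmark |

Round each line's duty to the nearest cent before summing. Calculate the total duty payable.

Line 1 (61.45, Tyrmark, 1,707 kg, £187,445.67):
Base rate for 61.45 is 3%.
Origin Tyrmark qualifies under the Ilara–Tyrmark agreement and 61.45 is covered: preferential rate Free applies instead.
Duty = £187,445.67 × 0% = £0.00.
Line 2 (56.59, Karland, 627 kg, £128,923.74):
Base rate for 56.59 is 10.5%.
Duty = £128,923.74 × 10.5% = £13,536.99.
Line 3 (63.03, Tyrmark, 2,119 units, £206,454.17):
Base rate for 63.03 is 5%.
Origin Tyrmark is the FTA partner but 63.03 is not on the preference list; base rate stands.
The additional-duty order on 63.03 targets Karland, not Tyrmark; it does not apply.
Duty = £206,454.17 × 5% = £10,322.71.
Total = £0.00 + £13,536.99 + £10,322.71 = £23,859.70.

£23,859.70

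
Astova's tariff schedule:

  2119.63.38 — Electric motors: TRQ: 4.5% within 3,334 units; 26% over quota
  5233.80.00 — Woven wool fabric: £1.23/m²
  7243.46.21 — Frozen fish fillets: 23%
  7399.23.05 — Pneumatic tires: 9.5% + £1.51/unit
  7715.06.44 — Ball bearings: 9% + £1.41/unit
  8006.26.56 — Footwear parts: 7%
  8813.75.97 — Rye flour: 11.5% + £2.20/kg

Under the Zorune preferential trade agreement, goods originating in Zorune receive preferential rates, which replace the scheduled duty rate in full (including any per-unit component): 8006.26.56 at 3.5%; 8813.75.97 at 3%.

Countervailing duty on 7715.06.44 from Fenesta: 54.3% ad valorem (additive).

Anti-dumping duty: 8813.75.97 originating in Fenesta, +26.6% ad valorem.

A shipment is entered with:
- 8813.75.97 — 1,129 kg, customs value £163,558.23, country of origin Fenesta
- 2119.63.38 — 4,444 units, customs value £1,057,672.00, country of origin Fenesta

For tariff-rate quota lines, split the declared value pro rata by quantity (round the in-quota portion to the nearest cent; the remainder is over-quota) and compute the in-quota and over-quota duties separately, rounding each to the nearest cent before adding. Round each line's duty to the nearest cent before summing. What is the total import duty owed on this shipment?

Line 1 (8813.75.97, Fenesta, 1,129 kg, £163,558.23):
Base rate for 8813.75.97 is 11.5% + £2.20/kg.
8813.75.97 has an FTA preferential rate, but origin Fenesta is not Zorune; base rate stands.
Additional duty on 8813.75.97 from Fenesta: +26.6%. Applied ad valorem rate: 11.5% + 26.6% = 38.1%.
Duty = £163,558.23 × 38.1% + 1,129 × £2.20 = £64,799.49.
Line 2 (2119.63.38, Fenesta, 4,444 units, £1,057,672.00):
Code 2119.63.38 is under a tariff-rate quota (threshold 3,334 units). In-quota: 3,334 units at 4.5%; over-quota: 1,110 units at 26%.
Pro-rata value split: in-quota = £1,057,672.00 × 3,334/4,444 = £793,492.00; over-quota = £1,057,672.00 − £793,492.00 = £264,180.00.
In-quota duty = £793,492.00 × 4.5% = £35,707.14. Over-quota duty = £264,180.00 × 26% = £68,686.80.
Line duty = £35,707.14 + £68,686.80 = £104,393.94.
Total = £64,799.49 + £104,393.94 = £169,193.43.

£169,193.43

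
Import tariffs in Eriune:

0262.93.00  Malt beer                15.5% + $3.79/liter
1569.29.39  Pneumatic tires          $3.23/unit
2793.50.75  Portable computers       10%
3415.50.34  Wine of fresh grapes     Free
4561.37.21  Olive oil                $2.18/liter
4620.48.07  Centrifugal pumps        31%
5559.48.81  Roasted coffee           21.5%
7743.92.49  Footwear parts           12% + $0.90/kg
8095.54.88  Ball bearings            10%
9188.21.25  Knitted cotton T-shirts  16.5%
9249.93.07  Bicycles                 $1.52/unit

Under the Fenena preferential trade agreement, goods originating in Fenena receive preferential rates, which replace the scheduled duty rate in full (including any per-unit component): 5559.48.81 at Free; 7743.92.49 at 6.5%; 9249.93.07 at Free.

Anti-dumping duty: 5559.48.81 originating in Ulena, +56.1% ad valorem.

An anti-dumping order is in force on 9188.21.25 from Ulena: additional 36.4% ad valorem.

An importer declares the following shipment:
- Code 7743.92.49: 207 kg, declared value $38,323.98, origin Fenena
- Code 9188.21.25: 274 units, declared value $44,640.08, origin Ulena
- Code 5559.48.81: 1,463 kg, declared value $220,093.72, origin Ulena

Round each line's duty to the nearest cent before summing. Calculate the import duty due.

$196,898.39

Line 1 (7743.92.49, Fenena, 207 kg, $38,323.98):
Base rate for 7743.92.49 is 12% + $0.90/kg.
Origin Fenena qualifies under the Eriune–Fenena agreement and 7743.92.49 is covered: preferential rate 6.5% applies instead.
Duty = $38,323.98 × 6.5% = $2,491.06.
Line 2 (9188.21.25, Ulena, 274 units, $44,640.08):
Base rate for 9188.21.25 is 16.5%.
Additional duty on 9188.21.25 from Ulena: +36.4%. Applied ad valorem rate: 16.5% + 36.4% = 52.9%.
Duty = $44,640.08 × 52.9% = $23,614.60.
Line 3 (5559.48.81, Ulena, 1,463 kg, $220,093.72):
Base rate for 5559.48.81 is 21.5%.
5559.48.81 has an FTA preferential rate, but origin Ulena is not Fenena; base rate stands.
Additional duty on 5559.48.81 from Ulena: +56.1%. Applied ad valorem rate: 21.5% + 56.1% = 77.6%.
Duty = $220,093.72 × 77.6% = $170,792.73.
Total = $2,491.06 + $23,614.60 + $170,792.73 = $196,898.39.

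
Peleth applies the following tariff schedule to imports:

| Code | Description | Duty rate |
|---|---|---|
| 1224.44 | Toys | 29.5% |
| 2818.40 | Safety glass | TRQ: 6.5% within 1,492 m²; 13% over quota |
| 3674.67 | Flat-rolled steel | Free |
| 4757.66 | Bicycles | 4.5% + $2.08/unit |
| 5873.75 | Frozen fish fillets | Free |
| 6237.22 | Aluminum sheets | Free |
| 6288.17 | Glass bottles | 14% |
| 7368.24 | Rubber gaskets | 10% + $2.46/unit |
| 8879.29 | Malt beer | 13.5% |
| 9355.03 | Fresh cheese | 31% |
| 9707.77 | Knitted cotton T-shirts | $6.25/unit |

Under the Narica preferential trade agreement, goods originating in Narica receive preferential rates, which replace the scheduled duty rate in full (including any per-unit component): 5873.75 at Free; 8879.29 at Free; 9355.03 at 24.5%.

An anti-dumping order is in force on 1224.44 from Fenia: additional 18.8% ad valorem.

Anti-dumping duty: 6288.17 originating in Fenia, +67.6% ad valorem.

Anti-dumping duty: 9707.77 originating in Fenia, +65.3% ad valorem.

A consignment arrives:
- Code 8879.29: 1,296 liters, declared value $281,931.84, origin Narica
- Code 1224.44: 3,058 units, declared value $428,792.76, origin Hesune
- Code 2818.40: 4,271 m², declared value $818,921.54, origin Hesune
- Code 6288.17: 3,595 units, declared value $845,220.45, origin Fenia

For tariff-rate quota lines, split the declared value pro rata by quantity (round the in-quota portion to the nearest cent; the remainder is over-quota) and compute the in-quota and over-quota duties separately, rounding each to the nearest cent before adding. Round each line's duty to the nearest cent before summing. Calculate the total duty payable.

Line 1 (8879.29, Narica, 1,296 liters, $281,931.84):
Base rate for 8879.29 is 13.5%.
Origin Narica qualifies under the Peleth–Narica agreement and 8879.29 is covered: preferential rate Free applies instead.
Duty = $281,931.84 × 0% = $0.00.
Line 2 (1224.44, Hesune, 3,058 units, $428,792.76):
Base rate for 1224.44 is 29.5%.
The additional-duty order on 1224.44 targets Fenia, not Hesune; it does not apply.
Duty = $428,792.76 × 29.5% = $126,493.86.
Line 3 (2818.40, Hesune, 4,271 m², $818,921.54):
Code 2818.40 is under a tariff-rate quota (threshold 1,492 m²). In-quota: 1,492 m² at 6.5%; over-quota: 2,779 m² at 13%.
Pro-rata value split: in-quota = $818,921.54 × 1,492/4,271 = $286,076.08; over-quota = $818,921.54 − $286,076.08 = $532,845.46.
In-quota duty = $286,076.08 × 6.5% = $18,594.95. Over-quota duty = $532,845.46 × 13% = $69,269.91.
Line duty = $18,594.95 + $69,269.91 = $87,864.86.
Line 4 (6288.17, Fenia, 3,595 units, $845,220.45):
Base rate for 6288.17 is 14%.
Additional duty on 6288.17 from Fenia: +67.6%. Applied ad valorem rate: 14% + 67.6% = 81.6%.
Duty = $845,220.45 × 81.6% = $689,699.89.
Total = $0.00 + $126,493.86 + $87,864.86 + $689,699.89 = $904,058.61.

$904,058.61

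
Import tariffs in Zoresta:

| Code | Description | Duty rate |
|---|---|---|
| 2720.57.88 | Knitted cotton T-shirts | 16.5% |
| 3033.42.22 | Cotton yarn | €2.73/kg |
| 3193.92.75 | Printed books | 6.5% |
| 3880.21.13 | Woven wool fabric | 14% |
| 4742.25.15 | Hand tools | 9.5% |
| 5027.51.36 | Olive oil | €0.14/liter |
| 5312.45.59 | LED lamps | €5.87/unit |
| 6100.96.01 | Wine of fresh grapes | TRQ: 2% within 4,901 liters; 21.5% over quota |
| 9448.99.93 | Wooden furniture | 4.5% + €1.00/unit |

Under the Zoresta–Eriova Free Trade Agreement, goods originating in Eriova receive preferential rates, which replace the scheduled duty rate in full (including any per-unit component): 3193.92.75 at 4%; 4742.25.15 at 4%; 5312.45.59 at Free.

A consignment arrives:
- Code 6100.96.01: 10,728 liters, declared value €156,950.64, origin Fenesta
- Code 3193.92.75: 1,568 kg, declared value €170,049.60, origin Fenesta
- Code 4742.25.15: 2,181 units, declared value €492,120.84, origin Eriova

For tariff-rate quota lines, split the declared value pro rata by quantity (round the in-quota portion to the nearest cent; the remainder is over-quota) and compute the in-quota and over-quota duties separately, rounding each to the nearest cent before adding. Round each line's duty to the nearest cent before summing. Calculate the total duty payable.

Line 1 (6100.96.01, Fenesta, 10,728 liters, €156,950.64):
Code 6100.96.01 is under a tariff-rate quota (threshold 4,901 liters). In-quota: 4,901 liters at 2%; over-quota: 5,827 liters at 21.5%.
Pro-rata value split: in-quota = €156,950.64 × 4,901/10,728 = €71,701.63; over-quota = €156,950.64 − €71,701.63 = €85,249.01.
In-quota duty = €71,701.63 × 2% = €1,434.03. Over-quota duty = €85,249.01 × 21.5% = €18,328.54.
Line duty = €1,434.03 + €18,328.54 = €19,762.57.
Line 2 (3193.92.75, Fenesta, 1,568 kg, €170,049.60):
Base rate for 3193.92.75 is 6.5%.
3193.92.75 has an FTA preferential rate, but origin Fenesta is not Eriova; base rate stands.
Duty = €170,049.60 × 6.5% = €11,053.22.
Line 3 (4742.25.15, Eriova, 2,181 units, €492,120.84):
Base rate for 4742.25.15 is 9.5%.
Origin Eriova qualifies under the Zoresta–Eriova agreement and 4742.25.15 is covered: preferential rate 4% applies instead.
Duty = €492,120.84 × 4% = €19,684.83.
Total = €19,762.57 + €11,053.22 + €19,684.83 = €50,500.62.

€50,500.62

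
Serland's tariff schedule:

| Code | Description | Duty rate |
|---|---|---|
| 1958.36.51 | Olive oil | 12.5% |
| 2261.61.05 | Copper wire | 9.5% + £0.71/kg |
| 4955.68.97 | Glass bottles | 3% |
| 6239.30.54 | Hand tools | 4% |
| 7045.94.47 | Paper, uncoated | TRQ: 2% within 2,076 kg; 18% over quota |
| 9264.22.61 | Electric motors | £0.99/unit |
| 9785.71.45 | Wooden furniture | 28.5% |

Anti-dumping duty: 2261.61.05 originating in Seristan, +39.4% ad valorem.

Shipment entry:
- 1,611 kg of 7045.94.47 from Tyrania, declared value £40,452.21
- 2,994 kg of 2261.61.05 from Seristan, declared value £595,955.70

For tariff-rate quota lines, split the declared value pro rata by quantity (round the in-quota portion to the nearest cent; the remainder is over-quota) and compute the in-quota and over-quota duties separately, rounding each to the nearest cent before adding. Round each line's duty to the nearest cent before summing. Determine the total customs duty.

Line 1 (7045.94.47, Tyrania, 1,611 kg, £40,452.21):
Code 7045.94.47 is under a tariff-rate quota (threshold 2,076 kg). Quantity 1,611 kg is within the quota, so the in-quota rate 2% applies to the full value.
Duty = £40,452.21 × 2% = £809.04.
Line 2 (2261.61.05, Seristan, 2,994 kg, £595,955.70):
Base rate for 2261.61.05 is 9.5% + £0.71/kg.
Additional duty on 2261.61.05 from Seristan: +39.4%. Applied ad valorem rate: 9.5% + 39.4% = 48.9%.
Duty = £595,955.70 × 48.9% + 2,994 × £0.71 = £293,548.08.
Total = £809.04 + £293,548.08 = £294,357.12.

£294,357.12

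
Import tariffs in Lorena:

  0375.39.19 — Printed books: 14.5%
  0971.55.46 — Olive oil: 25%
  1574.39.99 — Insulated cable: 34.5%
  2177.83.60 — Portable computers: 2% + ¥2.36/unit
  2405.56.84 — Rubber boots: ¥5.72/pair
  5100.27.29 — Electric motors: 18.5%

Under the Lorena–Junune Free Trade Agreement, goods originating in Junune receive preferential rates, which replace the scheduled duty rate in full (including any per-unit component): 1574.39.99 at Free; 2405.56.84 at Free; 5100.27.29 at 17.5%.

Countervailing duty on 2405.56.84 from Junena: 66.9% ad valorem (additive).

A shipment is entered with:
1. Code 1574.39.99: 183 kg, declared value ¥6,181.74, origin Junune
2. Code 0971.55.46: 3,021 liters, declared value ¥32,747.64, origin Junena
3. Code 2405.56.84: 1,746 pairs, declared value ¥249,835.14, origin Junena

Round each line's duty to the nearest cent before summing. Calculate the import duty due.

¥185,313.74

Line 1 (1574.39.99, Junune, 183 kg, ¥6,181.74):
Base rate for 1574.39.99 is 34.5%.
Origin Junune qualifies under the Lorena–Junune agreement and 1574.39.99 is covered: preferential rate Free applies instead.
Duty = ¥6,181.74 × 0% = ¥0.00.
Line 2 (0971.55.46, Junena, 3,021 liters, ¥32,747.64):
Base rate for 0971.55.46 is 25%.
Duty = ¥32,747.64 × 25% = ¥8,186.91.
Line 3 (2405.56.84, Junena, 1,746 pairs, ¥249,835.14):
Base rate for 2405.56.84 is ¥5.72/pair.
2405.56.84 has an FTA preferential rate, but origin Junena is not Junune; base rate stands.
Additional duty on 2405.56.84 from Junena: +66.9% ad valorem. Applied ad valorem rate = 66.9%.
Duty = ¥249,835.14 × 66.9% + 1,746 × ¥5.72 = ¥177,126.83.
Total = ¥0.00 + ¥8,186.91 + ¥177,126.83 = ¥185,313.74.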